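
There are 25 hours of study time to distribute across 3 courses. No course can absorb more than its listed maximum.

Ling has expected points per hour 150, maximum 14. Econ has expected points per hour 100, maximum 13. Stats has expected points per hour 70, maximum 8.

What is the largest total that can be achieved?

Highest expected points per hour first: Ling 150 > Econ 100 > Stats 70.
Ling: +14 to 14 (cap) ; 11 left.
Only 11 left; Econ takes them to reach 11.
Total = 150×14 + 100×11 = 3200.

3200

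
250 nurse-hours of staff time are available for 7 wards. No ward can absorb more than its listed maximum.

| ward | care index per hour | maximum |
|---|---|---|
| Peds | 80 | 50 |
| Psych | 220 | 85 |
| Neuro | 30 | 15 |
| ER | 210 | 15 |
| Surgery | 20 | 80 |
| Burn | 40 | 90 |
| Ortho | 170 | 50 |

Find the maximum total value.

36350

Order the wards by care index per hour: Psych 220 > ER 210 > Ortho 170 > Peds 80 > Burn 40 > Neuro 30 > Surgery 20.
Psych: +85 to 85 (cap) — 165 left.
ER takes 15 to reach its cap of 15 — 150 left.
Ortho takes 50 to reach its cap of 50 — 100 left.
Give Peds 50 to hit its cap of 50 — 50 left.
Only 50 left; Burn takes them to reach 50.
Total = 80×50 + 220×85 + 210×15 + 40×50 + 170×50 = 36350.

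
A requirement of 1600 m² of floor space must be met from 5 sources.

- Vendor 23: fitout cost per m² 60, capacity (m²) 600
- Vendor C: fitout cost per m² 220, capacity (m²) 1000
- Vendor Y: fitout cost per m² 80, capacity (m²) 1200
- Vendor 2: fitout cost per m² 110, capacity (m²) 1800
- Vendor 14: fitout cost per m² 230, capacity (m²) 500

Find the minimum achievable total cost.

Fill from the cheapest source first.
Vendor 23 (60): use full 600 → 1000 m² to go.
Vendor Y at 80: take 1000 of its 1200 → requirement met.
Vendor 2, Vendor C, Vendor 14: unused.
Cost = 600×60 + 1000×80 = 116000.

116000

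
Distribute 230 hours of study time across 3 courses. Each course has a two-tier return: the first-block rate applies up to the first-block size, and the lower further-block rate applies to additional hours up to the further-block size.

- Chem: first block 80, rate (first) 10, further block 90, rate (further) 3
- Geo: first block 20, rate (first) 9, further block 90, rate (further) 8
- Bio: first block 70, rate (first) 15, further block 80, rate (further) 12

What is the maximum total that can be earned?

Rank every tier by rate: Bio/T1 15 > Bio/T2 12 > Chem/T1 10 > Geo/T1 9 > Geo/T2 8 > Chem/T2 3.
Bio/T1 (15): +70 → 160 left.
Bio T2 at 12: fill all 80 → 80 left.
Chem T1 at 10: fill all 80 → 0 left.
Total = 15×70 + 12×80 + 10×80 = 2810.

2810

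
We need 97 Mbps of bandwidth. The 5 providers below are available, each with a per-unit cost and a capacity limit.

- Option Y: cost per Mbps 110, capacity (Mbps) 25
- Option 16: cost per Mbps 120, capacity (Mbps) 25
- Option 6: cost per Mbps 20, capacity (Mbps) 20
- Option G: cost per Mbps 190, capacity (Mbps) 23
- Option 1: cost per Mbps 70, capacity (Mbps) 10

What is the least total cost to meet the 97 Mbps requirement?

Use providers in increasing cost order.
Take 20 from Option 6 at 20 — need 77 more.
Option 1 at 70: take all 10 Mbps — 67 still needed.
Option Y (110): use full 25 — 42 Mbps to go.
Option 16 at 120: take all 25 Mbps — 17 still needed.
Option G (190): take the remaining 17 — done.
Cost = 20×20 + 10×70 + 25×110 + 25×120 + 17×190 = 10080.

10080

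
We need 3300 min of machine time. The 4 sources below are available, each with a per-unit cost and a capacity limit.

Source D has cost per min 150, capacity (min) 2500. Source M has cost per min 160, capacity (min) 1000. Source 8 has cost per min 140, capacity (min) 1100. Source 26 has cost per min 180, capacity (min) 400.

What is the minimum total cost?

Cheapest first:
Source 8 (140): use full 1100 → 2200 min to go.
Source D at 150: take 2200 of its 2500 → requirement met.
Source M, Source 26: unused.
Cost = 1100×140 + 2200×150 = 484000.

484000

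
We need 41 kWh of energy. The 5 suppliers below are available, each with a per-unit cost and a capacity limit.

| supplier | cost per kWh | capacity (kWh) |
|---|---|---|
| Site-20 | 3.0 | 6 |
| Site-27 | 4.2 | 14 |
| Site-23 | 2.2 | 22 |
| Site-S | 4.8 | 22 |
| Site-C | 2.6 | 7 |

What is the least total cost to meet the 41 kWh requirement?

109.8

Fill from the cheapest supplier first.
Site-23 (2.2): use full 22 — 19 kWh to go.
Site-C at 2.6: take all 7 kWh — 12 still needed.
Site-20 at 3.0: take all 6 kWh — 6 still needed.
Site-27 at 4.2: take 6 of its 14 — requirement met.
Site-S: unused.
Cost = 22×2.2 + 7×2.6 + 6×3.0 + 6×4.2 = 109.8.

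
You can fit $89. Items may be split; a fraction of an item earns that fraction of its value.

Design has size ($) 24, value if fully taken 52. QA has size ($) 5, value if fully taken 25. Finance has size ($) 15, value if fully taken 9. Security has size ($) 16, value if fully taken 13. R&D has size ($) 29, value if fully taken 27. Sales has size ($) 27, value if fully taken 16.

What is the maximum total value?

126

Rank by value-to-size ratio: QA 25/5≈5, Design 52/24≈2.17, R&D 27/29≈0.931, Security 13/16≈0.812, Finance 9/15≈0.6, Sales 16/27≈0.593.
All 5 $ of QA fit (value 25) → 84 remain.
All 24 $ of Design fit (value 52) → 60 remain.
R&D: take in full, 29 $ for value 27 → 31 left.
Security: take in full, 16 $ for value 13 → 15 left.
All 15 $ of Finance fit (value 9) → 0 remain.
Total value = 126.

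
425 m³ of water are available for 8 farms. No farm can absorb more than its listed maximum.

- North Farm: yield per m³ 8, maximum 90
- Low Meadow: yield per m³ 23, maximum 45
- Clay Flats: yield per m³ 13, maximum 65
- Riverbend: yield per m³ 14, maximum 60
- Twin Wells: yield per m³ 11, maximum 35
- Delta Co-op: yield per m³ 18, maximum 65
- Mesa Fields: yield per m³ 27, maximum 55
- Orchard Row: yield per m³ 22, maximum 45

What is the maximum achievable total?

Rank by yield per m³: Mesa Fields 27 > Low Meadow 23 > Orchard Row 22 > Delta Co-op 18 > Riverbend 14 > Clay Flats 13 > Twin Wells 11 > North Farm 8.
Mesa Fields: +55 to 55 (cap) ; 370 left.
Low Meadow takes 45 to reach its cap of 45 ; 325 left.
Give Orchard Row 45 to hit its cap of 45 ; 280 left.
Give Delta Co-op 65 to hit its cap of 65 ; 215 left.
Riverbend takes 60 to reach its cap of 60 ; 155 left.
Give Clay Flats 65 to hit its cap of 65 ; 90 left.
Twin Wells takes 35 to reach its cap of 35 ; 55 left.
North Farm has room for 90 but only 55 remain, so it gets 55.
Total = 8×55 + 23×45 + 13×65 + 14×60 + 11×35 + 18×65 + 27×55 + 22×45 = 7190.

7190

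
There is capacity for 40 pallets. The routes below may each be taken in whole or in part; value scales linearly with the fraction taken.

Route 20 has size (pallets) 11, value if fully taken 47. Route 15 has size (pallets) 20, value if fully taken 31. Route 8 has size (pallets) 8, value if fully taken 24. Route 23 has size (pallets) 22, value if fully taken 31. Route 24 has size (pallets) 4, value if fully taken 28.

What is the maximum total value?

Sort by value density: Route 24 28/4≈7, Route 20 47/11≈4.27, Route 8 24/8≈3, Route 15 31/20≈1.55, Route 23 31/22≈1.41.
Take all of Route 24 (4 pallets, value 28) — 36 pallets left.
All 11 pallets of Route 20 fit (value 47) — 25 remain.
All 8 pallets of Route 8 fit (value 24) — 17 remain.
Only 17 pallets remain; take 17/20 of Route 15 for value 31×17/20 = 26.35.
Total value = 125.35.

125.35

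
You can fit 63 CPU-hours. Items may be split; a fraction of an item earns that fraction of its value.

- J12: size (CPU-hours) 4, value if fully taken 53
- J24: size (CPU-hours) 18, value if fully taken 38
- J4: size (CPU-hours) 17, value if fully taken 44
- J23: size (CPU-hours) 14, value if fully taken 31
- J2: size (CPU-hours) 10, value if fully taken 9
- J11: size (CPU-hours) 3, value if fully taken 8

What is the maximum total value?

Sort by value density: J12 53/4≈13.2, J11 8/3≈2.67, J4 44/17≈2.59, J23 31/14≈2.21, J24 38/18≈2.11, J2 9/10≈0.9.
J12: take in full, 4 CPU-hours for value 53 → 59 left.
J11: take in full, 3 CPU-hours for value 8 → 56 left.
All 17 CPU-hours of J4 fit (value 44) → 39 remain.
All 14 CPU-hours of J23 fit (value 31) → 25 remain.
Take all of J24 (18 CPU-hours, value 38) → 7 CPU-hours left.
Fill the last 7 CPU-hours with part of J2: 7/10 of it earns 6.3.
Total value = 180.3.

180.3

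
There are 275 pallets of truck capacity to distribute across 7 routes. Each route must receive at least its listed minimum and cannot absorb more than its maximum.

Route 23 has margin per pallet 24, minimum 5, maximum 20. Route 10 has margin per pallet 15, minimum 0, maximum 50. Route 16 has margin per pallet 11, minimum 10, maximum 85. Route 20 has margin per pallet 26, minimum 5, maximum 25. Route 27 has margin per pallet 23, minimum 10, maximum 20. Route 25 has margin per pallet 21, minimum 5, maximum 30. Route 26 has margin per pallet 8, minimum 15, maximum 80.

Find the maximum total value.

Meeting every minimum uses 5+0+10+5+10+5+15 = 50 pallets, leaving 225.
Highest margin per pallet first: Route 20 26 > Route 23 24 > Route 27 23 > Route 25 21 > Route 10 15 > Route 16 11 > Route 26 8.
Route 20 takes 20 more to reach its cap of 25 → 205 left.
Route 23: +15 to 20 (cap) → 190 left.
Route 27 takes 10 more to reach its cap of 20 → 180 left.
Route 25 takes 25 more to reach its cap of 30 → 155 left.
Route 10 takes 50 more to reach its cap of 50 → 105 left.
Route 16: +75 to 85 (cap) → 30 left.
Route 26 has room for 65 more but only 30 remain, so it gets 45.
Total = 24×20 + 15×50 + 11×85 + 26×25 + 23×20 + 21×30 + 8×45 = 4265.

4265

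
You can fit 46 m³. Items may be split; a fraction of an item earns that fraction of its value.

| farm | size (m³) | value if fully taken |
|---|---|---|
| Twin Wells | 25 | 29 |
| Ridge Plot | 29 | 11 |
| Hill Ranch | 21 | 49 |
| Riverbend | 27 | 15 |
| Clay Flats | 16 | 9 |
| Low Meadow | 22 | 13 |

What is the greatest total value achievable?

Best value per unit of size first: Hill Ranch 49/21≈2.33, Twin Wells 29/25≈1.16, Low Meadow 13/22≈0.591, Clay Flats 9/16≈0.562, Riverbend 15/27≈0.556, Ridge Plot 11/29≈0.379.
Hill Ranch: take in full, 21 m³ for value 49 — 25 left.
Twin Wells: take in full, 25 m³ for value 29 — 0 left.
Total value = 78.

78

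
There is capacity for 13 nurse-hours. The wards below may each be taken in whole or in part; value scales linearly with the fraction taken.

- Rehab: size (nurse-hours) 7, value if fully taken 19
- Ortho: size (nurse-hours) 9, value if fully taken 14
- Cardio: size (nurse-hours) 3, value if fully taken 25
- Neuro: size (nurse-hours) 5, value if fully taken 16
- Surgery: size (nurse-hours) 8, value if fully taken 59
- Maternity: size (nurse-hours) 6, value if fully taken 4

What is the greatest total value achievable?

90.4

Rank by value-to-size ratio: Cardio 25/3≈8.33, Surgery 59/8≈7.38, Neuro 16/5≈3.2, Rehab 19/7≈2.71, Ortho 14/9≈1.56, Maternity 4/6≈0.667.
Cardio: take in full, 3 nurse-hours for value 25 → 10 left.
Surgery: take in full, 8 nurse-hours for value 59 → 2 left.
2 nurse-hours left: a 2/5 share of Neuro gives 16×2/5 = 6.4.
Total value = 90.4.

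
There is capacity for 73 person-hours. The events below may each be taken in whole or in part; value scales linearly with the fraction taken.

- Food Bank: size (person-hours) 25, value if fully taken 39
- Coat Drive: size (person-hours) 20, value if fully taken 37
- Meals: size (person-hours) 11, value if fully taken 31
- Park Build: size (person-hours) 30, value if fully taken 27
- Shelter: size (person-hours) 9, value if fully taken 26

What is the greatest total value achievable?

140.2

Rank by value-to-size ratio: Shelter 26/9≈2.89, Meals 31/11≈2.82, Coat Drive 37/20≈1.85, Food Bank 39/25≈1.56, Park Build 27/30≈0.9.
Take all of Shelter (9 person-hours, value 26) — 64 person-hours left.
Take all of Meals (11 person-hours, value 31) — 53 person-hours left.
All 20 person-hours of Coat Drive fit (value 37) — 33 remain.
Take all of Food Bank (25 person-hours, value 39) — 8 person-hours left.
8 person-hours left: a 8/30 share of Park Build gives 27×8/30 = 7.2.
Total value = 140.2.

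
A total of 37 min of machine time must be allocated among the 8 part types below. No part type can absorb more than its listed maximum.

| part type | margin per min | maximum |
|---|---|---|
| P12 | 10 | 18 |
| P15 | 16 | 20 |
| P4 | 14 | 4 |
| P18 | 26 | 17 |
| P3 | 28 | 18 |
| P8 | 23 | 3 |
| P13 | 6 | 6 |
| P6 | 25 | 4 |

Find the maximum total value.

996

Rank by margin per min: P3 28 > P18 26 > P6 25 > P8 23 > P15 16 > P4 14 > P12 10 > P13 6.
P3 takes 18 to reach its cap of 18 — 19 left.
P18 takes 17 to reach its cap of 17 — 2 left.
P6: +2 (room for 4) → 2. Pool exhausted.
Total = 26×17 + 28×18 + 25×2 = 996.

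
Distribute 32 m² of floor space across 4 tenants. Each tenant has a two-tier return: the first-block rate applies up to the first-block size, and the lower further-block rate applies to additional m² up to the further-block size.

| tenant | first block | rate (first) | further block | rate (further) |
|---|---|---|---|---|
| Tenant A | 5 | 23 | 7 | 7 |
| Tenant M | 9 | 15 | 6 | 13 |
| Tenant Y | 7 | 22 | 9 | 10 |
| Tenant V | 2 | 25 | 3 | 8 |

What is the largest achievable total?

562

Treat each block as its own option and order by rate: Tenant V/first 25 > Tenant A/first 23 > Tenant Y/first 22 > Tenant M/first 15 > Tenant M/second 13 > Tenant Y/second 10 > Tenant V/second 8 > Tenant A/second 7.
Tenant V/first (25): +2 ; 30 left.
Fill Tenant A first block (5 at 23) ; 25 left.
Tenant Y first at 22: fill all 7 ; 18 left.
Tenant M/first (15): +9 ; 9 left.
Tenant M second at 13: fill all 6 ; 3 left.
Tenant Y/second: +3 of 9 at 10; pool empty.
Total = 25×2 + 23×5 + 22×7 + 15×9 + 13×6 + 10×3 = 562.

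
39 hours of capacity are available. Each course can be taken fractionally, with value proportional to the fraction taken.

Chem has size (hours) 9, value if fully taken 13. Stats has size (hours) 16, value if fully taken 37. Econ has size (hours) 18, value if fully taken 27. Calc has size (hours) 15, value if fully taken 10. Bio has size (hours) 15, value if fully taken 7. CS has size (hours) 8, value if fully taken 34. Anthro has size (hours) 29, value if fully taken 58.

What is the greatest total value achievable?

101

Rank by value-to-size ratio: CS 34/8≈4.25, Stats 37/16≈2.31, Anthro 58/29≈2, Econ 27/18≈1.5, Chem 13/9≈1.44, Calc 10/15≈0.667, Bio 7/15≈0.467.
CS: take in full, 8 hours for value 34 ; 31 left.
Take all of Stats (16 hours, value 37) ; 15 hours left.
15 hours left: a 15/29 share of Anthro gives 58×15/29 = 30.
Total value = 101.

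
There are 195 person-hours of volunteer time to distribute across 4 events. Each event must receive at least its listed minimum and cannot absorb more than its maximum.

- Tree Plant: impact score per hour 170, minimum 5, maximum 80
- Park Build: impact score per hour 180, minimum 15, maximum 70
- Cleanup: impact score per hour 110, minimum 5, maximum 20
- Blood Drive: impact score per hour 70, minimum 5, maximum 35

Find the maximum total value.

30150

Meeting every minimum uses 5+15+5+5 = 30 person-hours, leaving 165.
Order the events by impact score per hour: Park Build 180 > Tree Plant 170 > Cleanup 110 > Blood Drive 70.
Park Build takes 55 more to reach its cap of 70 ; 110 left.
Tree Plant takes 75 more to reach its cap of 80 ; 35 left.
Give Cleanup 15 more to hit its cap of 20 ; 20 left.
Blood Drive: +20 (room for 30) → 25. Pool exhausted.
Total = 170×80 + 180×70 + 110×20 + 70×25 = 30150.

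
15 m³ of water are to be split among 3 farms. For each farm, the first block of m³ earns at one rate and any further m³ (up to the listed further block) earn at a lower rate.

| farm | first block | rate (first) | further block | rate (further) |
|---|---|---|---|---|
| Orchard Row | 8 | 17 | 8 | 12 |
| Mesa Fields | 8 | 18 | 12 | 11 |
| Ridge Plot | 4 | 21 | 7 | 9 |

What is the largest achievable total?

Order all 6 blocks by rate: Ridge Plot/first 21 > Mesa Fields/first 18 > Orchard Row/first 17 > Orchard Row/second 12 > Mesa Fields/second 11 > Ridge Plot/second 9.
Ridge Plot/first (21): +4 → 11 left.
Fill Mesa Fields first block (8 at 18) → 3 left.
Orchard Row/first: +3 of 8 at 17; pool empty.
Total = 21×4 + 18×8 + 17×3 = 279.

279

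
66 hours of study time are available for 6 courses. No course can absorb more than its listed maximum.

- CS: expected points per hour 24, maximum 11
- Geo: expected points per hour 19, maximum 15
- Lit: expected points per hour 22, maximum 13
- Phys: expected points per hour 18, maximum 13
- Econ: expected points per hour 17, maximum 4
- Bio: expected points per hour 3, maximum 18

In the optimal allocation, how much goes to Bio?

10

Order the courses by expected points per hour: CS 24 > Lit 22 > Geo 19 > Phys 18 > Econ 17 > Bio 3.
CS: +11 to 11 (cap) → 55 left.
Lit: +13 to 13 (cap) → 42 left.
Give Geo 15 to hit its cap of 15 → 27 left.
Phys takes 13 to reach its cap of 13 → 14 left.
Econ takes 4 to reach its cap of 4 → 10 left.
Only 10 left; Bio takes them to reach 10.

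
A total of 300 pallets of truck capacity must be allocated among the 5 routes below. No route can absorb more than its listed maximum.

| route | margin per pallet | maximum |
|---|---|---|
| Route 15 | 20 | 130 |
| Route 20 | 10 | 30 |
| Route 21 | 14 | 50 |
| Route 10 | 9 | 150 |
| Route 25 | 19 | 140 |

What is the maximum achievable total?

5680

Rank by margin per pallet: Route 15 20 > Route 25 19 > Route 21 14 > Route 20 10 > Route 10 9.
Route 15: +130 to 130 (cap) → 170 left.
Give Route 25 140 to hit its cap of 140 → 30 left.
Route 21: +30 (room for 50) → 30. Pool exhausted.
Total = 20×130 + 14×30 + 19×140 = 5680.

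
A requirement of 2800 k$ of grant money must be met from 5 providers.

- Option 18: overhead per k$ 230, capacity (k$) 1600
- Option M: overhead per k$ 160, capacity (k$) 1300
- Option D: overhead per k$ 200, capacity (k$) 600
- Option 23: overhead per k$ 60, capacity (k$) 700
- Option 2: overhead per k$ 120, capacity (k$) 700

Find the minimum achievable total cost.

354000

Fill from the cheapest provider first.
Take 700 from Option 23 at 60 — need 2100 more.
Option 2 at 120: take all 700 k$ — 1400 still needed.
Option M (160): use full 1300 — 100 k$ to go.
Take 100 from Option D at 200 to finish.
Option 18: unused.
Cost = 700×60 + 700×120 + 1300×160 + 100×200 = 354000.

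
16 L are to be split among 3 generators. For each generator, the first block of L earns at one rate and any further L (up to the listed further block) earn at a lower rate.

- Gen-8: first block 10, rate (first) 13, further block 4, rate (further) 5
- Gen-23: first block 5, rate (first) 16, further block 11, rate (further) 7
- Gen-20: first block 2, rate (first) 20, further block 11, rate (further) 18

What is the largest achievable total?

Order all 6 blocks by rate: Gen-20/tier1 20 > Gen-20/tier2 18 > Gen-23/tier1 16 > Gen-8/tier1 13 > Gen-23/tier2 7 > Gen-8/tier2 5.
Gen-20/tier1 (20): +2 → 14 left.
Gen-20/tier2 (18): +11 → 3 left.
3 remain; put them into Gen-23 tier1 at 16.
Total = 20×2 + 18×11 + 16×3 = 286.

286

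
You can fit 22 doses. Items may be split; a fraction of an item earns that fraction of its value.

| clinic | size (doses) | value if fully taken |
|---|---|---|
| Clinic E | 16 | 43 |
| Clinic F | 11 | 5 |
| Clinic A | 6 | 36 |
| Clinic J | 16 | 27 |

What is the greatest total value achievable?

79

Sort by value density: Clinic A 36/6≈6, Clinic E 43/16≈2.69, Clinic J 27/16≈1.69, Clinic F 5/11≈0.455.
Clinic A: take in full, 6 doses for value 36 — 16 left.
Clinic E: take in full, 16 doses for value 43 — 0 left.
Total value = 79.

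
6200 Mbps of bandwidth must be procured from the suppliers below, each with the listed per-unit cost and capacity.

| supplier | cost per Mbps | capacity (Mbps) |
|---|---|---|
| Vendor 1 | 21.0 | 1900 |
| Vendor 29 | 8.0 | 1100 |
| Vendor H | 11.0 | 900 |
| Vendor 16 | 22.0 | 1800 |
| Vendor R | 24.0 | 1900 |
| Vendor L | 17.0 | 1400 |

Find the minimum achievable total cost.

Fill from the cheapest supplier first.
Vendor 29 at 8.0: take all 1100 Mbps → 5100 still needed.
Vendor H (11.0): use full 900 → 4200 Mbps to go.
Take 1400 from Vendor L at 17.0 → need 2800 more.
Vendor 1 at 21.0: take all 1900 Mbps → 900 still needed.
Vendor 16 (22.0): take the remaining 900 → done.
Vendor R: unused.
Cost = 1100×8.0 + 900×11.0 + 1400×17.0 + 1900×21.0 + 900×22.0 = 102200.

102200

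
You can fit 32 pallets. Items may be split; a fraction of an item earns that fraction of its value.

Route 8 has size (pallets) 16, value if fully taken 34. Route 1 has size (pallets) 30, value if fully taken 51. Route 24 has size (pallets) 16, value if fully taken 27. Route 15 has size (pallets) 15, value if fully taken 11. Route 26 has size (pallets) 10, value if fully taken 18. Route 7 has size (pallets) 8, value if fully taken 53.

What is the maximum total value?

101.4

Best value per unit of size first: Route 7 53/8≈6.62, Route 8 34/16≈2.12, Route 26 18/10≈1.8, Route 1 51/30≈1.7, Route 24 27/16≈1.69, Route 15 11/15≈0.733.
Route 7: take in full, 8 pallets for value 53 ; 24 left.
All 16 pallets of Route 8 fit (value 34) ; 8 remain.
Only 8 pallets remain; take 8/10 of Route 26 for value 18×8/10 = 14.4.
Total value = 101.4.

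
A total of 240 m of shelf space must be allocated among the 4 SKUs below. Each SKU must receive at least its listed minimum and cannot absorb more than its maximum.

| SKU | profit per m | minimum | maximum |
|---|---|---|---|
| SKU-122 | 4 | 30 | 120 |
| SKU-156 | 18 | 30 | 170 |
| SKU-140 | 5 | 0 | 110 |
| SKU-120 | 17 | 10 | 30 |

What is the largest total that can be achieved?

3740

Meeting every minimum uses 30+30+0+10 = 70 m, leaving 170.
Rank by profit per m: SKU-156 18 > SKU-120 17 > SKU-140 5 > SKU-122 4.
SKU-156: +140 to 170 (cap) ; 30 left.
SKU-120 takes 20 more to reach its cap of 30 ; 10 left.
Only 10 left; SKU-140 takes them to reach 10.
Total = 4×30 + 18×170 + 5×10 + 17×30 = 3740.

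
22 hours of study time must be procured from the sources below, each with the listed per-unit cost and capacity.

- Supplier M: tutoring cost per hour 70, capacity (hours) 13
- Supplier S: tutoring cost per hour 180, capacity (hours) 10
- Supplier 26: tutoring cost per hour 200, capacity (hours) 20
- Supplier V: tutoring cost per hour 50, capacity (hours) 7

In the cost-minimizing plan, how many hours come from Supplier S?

Cheapest first:
Take 7 from Supplier V at 50 ; need 15 more.
Supplier M (70): use full 13 ; 2 hours to go.
Supplier S at 180: take 2 of its 10 ; requirement met.
Supplier 26: unused.

2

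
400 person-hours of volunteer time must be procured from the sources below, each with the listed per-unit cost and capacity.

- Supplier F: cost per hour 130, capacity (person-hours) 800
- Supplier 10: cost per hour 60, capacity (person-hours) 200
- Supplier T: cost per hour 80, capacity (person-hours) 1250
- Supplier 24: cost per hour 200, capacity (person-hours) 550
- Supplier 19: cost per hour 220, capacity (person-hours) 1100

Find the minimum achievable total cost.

28000

Fill from the cheapest source first.
Supplier 10 (60): use full 200 → 200 person-hours to go.
Supplier T at 80: take 200 of its 1250 → requirement met.
Supplier F, Supplier 24, Supplier 19: unused.
Cost = 200×60 + 200×80 = 28000.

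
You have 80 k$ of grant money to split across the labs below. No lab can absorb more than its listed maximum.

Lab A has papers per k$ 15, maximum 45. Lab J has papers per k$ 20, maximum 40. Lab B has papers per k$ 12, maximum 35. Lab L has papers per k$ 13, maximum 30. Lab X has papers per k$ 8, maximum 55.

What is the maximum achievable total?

Rank by papers per k$: Lab J 20 > Lab A 15 > Lab L 13 > Lab B 12 > Lab X 8.
Give Lab J 40 to hit its cap of 40 → 40 left.
Only 40 left; Lab A takes them to reach 40.
Total = 15×40 + 20×40 = 1400.

1400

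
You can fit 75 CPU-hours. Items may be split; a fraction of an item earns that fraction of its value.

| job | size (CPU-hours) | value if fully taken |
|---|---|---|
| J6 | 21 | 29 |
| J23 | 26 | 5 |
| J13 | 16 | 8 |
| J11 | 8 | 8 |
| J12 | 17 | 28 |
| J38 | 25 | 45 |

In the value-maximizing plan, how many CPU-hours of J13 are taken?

Sort by value density: J38 45/25≈1.8, J12 28/17≈1.65, J6 29/21≈1.38, J11 8/8≈1, J13 8/16≈0.5, J23 5/26≈0.192.
Take all of J38 (25 CPU-hours, value 45) ; 50 CPU-hours left.
All 17 CPU-hours of J12 fit (value 28) ; 33 remain.
All 21 CPU-hours of J6 fit (value 29) ; 12 remain.
J11: take in full, 8 CPU-hours for value 8 ; 4 left.
Only 4 CPU-hours remain; take 4/16 of J13 for value 8×4/16 = 2.

4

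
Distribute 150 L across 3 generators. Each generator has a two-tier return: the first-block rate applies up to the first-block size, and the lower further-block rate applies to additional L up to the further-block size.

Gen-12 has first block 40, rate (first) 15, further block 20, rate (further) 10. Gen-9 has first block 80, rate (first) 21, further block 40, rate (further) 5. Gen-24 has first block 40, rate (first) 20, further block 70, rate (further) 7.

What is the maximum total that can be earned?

Rank every tier by rate: Gen-9/tier1 21 > Gen-24/tier1 20 > Gen-12/tier1 15 > Gen-12/tier2 10 > Gen-24/tier2 7 > Gen-9/tier2 5.
Gen-9/tier1 (21): +80 — 70 left.
Gen-24 tier1 at 20: fill all 40 — 30 left.
30 remain; put them into Gen-12 tier1 at 15.
Total = 21×80 + 20×40 + 15×30 = 2930.

2930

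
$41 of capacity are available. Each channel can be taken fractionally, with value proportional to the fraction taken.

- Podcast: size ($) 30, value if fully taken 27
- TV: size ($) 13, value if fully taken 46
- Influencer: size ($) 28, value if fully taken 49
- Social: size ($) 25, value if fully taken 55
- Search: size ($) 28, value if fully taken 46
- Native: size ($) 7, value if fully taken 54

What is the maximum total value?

146.2

Sort by value density: Native 54/7≈7.71, TV 46/13≈3.54, Social 55/25≈2.2, Influencer 49/28≈1.75, Search 46/28≈1.64, Podcast 27/30≈0.9.
Take all of Native (7 $, value 54) → 34 $ left.
TV: take in full, 13 $ for value 46 → 21 left.
Only 21 $ remain; take 21/25 of Social for value 55×21/25 = 46.2.
Total value = 146.2.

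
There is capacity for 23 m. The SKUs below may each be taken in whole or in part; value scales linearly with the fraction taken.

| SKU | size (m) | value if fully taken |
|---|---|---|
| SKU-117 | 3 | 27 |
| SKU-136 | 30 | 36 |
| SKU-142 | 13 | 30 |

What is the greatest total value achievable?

65.4

Best value per unit of size first: SKU-117 27/3≈9, SKU-142 30/13≈2.31, SKU-136 36/30≈1.2.
SKU-117: take in full, 3 m for value 27 ; 20 left.
All 13 m of SKU-142 fit (value 30) ; 7 remain.
7 m left: a 7/30 share of SKU-136 gives 36×7/30 = 8.4.
Total value = 65.4.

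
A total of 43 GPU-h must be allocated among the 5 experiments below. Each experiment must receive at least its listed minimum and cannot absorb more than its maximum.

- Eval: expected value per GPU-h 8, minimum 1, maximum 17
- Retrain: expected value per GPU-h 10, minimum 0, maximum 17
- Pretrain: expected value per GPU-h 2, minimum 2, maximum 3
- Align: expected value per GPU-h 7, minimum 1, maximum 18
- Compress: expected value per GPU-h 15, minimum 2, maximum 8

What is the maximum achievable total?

Meeting every minimum uses 1+0+2+1+2 = 6 GPU-h, leaving 37.
Highest expected value per GPU-h first: Compress 15 > Retrain 10 > Eval 8 > Align 7 > Pretrain 2.
Compress takes 6 more to reach its cap of 8 ; 31 left.
Retrain: +17 to 17 (cap) ; 14 left.
Eval has room for 16 more but only 14 remain, so it gets 15.
Total = 8×15 + 10×17 + 2×2 + 7×1 + 15×8 = 421.

421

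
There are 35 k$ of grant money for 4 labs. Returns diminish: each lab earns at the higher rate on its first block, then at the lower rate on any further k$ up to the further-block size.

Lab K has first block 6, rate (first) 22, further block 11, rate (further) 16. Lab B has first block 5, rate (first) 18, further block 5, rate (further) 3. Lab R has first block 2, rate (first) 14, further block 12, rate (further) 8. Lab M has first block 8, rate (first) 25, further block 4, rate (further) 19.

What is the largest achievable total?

Rank every tier by rate: Lab M/first 25 > Lab K/first 22 > Lab M/second 19 > Lab B/first 18 > Lab K/second 16 > Lab R/first 14 > Lab R/second 8 > Lab B/second 3.
Fill Lab M first block (8 at 25) ; 27 left.
Fill Lab K first block (6 at 22) ; 21 left.
Lab M second at 19: fill all 4 ; 17 left.
Lab B/first (18): +5 ; 12 left.
Lab K second at 16: fill all 11 ; 1 left.
1 remain; put them into Lab R first at 14.
Total = 25×8 + 22×6 + 19×4 + 18×5 + 16×11 + 14×1 = 688.

688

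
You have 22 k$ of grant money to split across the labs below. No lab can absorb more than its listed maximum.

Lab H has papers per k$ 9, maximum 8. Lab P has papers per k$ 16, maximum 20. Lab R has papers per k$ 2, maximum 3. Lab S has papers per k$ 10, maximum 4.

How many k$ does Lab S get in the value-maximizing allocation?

2

Rank by papers per k$: Lab P 16 > Lab S 10 > Lab H 9 > Lab R 2.
Lab P: +20 to 20 (cap) → 2 left.
Only 2 left; Lab S takes them to reach 2.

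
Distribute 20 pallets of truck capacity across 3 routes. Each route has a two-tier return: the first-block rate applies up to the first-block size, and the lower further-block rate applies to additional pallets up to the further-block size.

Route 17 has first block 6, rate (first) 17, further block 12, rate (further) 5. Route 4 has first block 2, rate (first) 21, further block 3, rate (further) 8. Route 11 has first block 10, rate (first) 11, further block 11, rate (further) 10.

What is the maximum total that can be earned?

Rank every tier by rate: Route 4/first 21 > Route 17/first 17 > Route 11/first 11 > Route 11/second 10 > Route 4/second 8 > Route 17/second 5.
Route 4/first (21): +2 — 18 left.
Fill Route 17 first block (6 at 17) — 12 left.
Fill Route 11 first block (10 at 11) — 2 left.
2 remain; put them into Route 11 second at 10.
Total = 21×2 + 17×6 + 11×10 + 10×2 = 274.

274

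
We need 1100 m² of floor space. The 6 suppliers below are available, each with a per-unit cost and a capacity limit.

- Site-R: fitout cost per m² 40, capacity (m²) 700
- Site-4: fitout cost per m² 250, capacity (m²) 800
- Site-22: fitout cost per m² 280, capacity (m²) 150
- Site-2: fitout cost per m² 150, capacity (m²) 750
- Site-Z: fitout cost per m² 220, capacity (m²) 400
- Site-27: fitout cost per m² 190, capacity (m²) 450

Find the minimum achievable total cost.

88000

Use suppliers in increasing cost order.
Site-R at 40: take all 700 m² — 400 still needed.
Site-2 at 150: take 400 of its 750 — requirement met.
Site-27, Site-Z, Site-4, Site-22: unused.
Cost = 700×40 + 400×150 = 88000.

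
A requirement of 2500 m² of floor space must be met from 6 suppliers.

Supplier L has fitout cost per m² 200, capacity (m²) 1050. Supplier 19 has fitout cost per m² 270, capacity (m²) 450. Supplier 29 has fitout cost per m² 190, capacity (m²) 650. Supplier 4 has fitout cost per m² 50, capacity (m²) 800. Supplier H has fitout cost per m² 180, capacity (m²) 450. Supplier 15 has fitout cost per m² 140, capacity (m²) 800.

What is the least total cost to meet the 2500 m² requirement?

Fill from the cheapest supplier first.
Take 800 from Supplier 4 at 50 → need 1700 more.
Supplier 15 (140): use full 800 → 900 m² to go.
Supplier H at 180: take all 450 m² → 450 still needed.
Supplier 29 (190): take the remaining 450 → done.
Supplier L, Supplier 19: unused.
Cost = 800×50 + 800×140 + 450×180 + 450×190 = 318500.

318500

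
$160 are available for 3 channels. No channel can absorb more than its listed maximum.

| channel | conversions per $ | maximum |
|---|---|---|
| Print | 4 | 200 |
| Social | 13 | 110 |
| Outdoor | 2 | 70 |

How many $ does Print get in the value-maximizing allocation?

50

Rank by conversions per $: Social 13 > Print 4 > Outdoor 2.
Social: +110 to 110 (cap) — 50 left.
Print has room for 200 but only 50 remain, so it gets 50.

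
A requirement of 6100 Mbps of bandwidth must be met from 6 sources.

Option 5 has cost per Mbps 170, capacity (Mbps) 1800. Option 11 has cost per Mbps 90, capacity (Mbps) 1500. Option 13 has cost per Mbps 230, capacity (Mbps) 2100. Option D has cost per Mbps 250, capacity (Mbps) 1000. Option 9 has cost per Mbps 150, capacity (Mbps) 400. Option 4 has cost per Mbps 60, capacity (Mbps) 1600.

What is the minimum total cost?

Fill from the cheapest source first.
Take 1600 from Option 4 at 60 ; need 4500 more.
Option 11 (90): use full 1500 ; 3000 Mbps to go.
Option 9 (150): use full 400 ; 2600 Mbps to go.
Take 1800 from Option 5 at 170 ; need 800 more.
Option 13 (230): take the remaining 800 ; done.
Option D: unused.
Cost = 1600×60 + 1500×90 + 400×150 + 1800×170 + 800×230 = 781000.

781000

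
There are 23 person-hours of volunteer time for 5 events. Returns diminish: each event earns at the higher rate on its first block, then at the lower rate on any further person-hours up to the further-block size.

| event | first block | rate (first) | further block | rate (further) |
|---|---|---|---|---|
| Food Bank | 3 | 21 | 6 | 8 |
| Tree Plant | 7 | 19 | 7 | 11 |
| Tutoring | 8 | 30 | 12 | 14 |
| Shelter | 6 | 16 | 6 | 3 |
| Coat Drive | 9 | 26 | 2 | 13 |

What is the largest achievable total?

Rank every tier by rate: Tutoring/first 30 > Coat Drive/first 26 > Food Bank/first 21 > Tree Plant/first 19 > Shelter/first 16 > Tutoring/second 14 > Coat Drive/second 13 > Tree Plant/second 11 > Food Bank/second 8 > Shelter/second 3.
Tutoring/first (30): +8 ; 15 left.
Coat Drive first at 26: fill all 9 ; 6 left.
Food Bank first at 21: fill all 3 ; 3 left.
Tree Plant first at 19: only 3 left, fill 3.
Total = 30×8 + 26×9 + 21×3 + 19×3 = 594.

594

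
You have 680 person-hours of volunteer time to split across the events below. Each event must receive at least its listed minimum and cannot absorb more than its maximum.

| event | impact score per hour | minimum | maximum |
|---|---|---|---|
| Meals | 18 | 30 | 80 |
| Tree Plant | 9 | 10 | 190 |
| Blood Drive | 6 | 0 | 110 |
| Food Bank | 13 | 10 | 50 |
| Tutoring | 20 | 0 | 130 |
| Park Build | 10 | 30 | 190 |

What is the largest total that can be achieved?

Meeting every minimum uses 30+10+0+10+0+30 = 80 person-hours, leaving 600.
Highest impact score per hour first: Tutoring 20 > Meals 18 > Food Bank 13 > Park Build 10 > Tree Plant 9 > Blood Drive 6.
Tutoring: +130 to 130 (cap) — 470 left.
Meals: +50 to 80 (cap) — 420 left.
Food Bank takes 40 more to reach its cap of 50 — 380 left.
Give Park Build 160 more to hit its cap of 190 — 220 left.
Tree Plant takes 180 more to reach its cap of 190 — 40 left.
Only 40 left; Blood Drive takes them to reach 40.
Total = 18×80 + 9×190 + 6×40 + 13×50 + 20×130 + 10×190 = 8540.

8540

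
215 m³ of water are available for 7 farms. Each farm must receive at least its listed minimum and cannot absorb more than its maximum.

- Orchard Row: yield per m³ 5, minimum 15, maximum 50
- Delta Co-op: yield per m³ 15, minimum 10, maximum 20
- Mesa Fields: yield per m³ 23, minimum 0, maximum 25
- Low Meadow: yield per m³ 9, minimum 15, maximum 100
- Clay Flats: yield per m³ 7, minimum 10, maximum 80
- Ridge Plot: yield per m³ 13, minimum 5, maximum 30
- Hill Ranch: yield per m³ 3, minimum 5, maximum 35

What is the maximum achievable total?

Meeting every minimum uses 15+10+0+15+10+5+5 = 60 m³, leaving 155.
Rank by yield per m³: Mesa Fields 23 > Delta Co-op 15 > Ridge Plot 13 > Low Meadow 9 > Clay Flats 7 > Orchard Row 5 > Hill Ranch 3.
Mesa Fields takes 25 more to reach its cap of 25 → 130 left.
Delta Co-op: +10 to 20 (cap) → 120 left.
Ridge Plot takes 25 more to reach its cap of 30 → 95 left.
Low Meadow takes 85 more to reach its cap of 100 → 10 left.
Clay Flats: +10 (room for 70) → 20. Pool exhausted.
Total = 5×15 + 15×20 + 23×25 + 9×100 + 7×20 + 13×30 + 3×5 = 2395.

2395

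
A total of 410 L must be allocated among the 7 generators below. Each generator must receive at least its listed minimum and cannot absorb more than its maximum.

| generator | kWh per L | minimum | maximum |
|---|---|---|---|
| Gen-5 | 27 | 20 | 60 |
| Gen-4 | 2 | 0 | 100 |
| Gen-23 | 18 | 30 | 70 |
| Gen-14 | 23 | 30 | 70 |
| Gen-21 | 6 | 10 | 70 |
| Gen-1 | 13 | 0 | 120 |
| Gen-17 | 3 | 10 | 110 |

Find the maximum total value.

Meeting every minimum uses 20+0+30+30+10+0+10 = 100 L, leaving 310.
Rank by kWh per L: Gen-5 27 > Gen-14 23 > Gen-23 18 > Gen-1 13 > Gen-21 6 > Gen-17 3 > Gen-4 2.
Give Gen-5 40 more to hit its cap of 60 → 270 left.
Gen-14 takes 40 more to reach its cap of 70 → 230 left.
Gen-23: +40 to 70 (cap) → 190 left.
Gen-1: +120 to 120 (cap) → 70 left.
Gen-21: +60 to 70 (cap) → 10 left.
Gen-17: +10 (room for 100) → 20. Pool exhausted.
Total = 27×60 + 18×70 + 23×70 + 6×70 + 13×120 + 3×20 = 6530.

6530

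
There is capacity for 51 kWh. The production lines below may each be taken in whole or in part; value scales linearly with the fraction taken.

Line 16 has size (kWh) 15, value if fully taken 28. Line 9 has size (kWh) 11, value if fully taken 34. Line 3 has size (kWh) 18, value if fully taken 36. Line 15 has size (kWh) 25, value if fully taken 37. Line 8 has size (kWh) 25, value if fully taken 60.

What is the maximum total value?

Sort by value density: Line 9 34/11≈3.09, Line 8 60/25≈2.4, Line 3 36/18≈2, Line 16 28/15≈1.87, Line 15 37/25≈1.48.
All 11 kWh of Line 9 fit (value 34) → 40 remain.
All 25 kWh of Line 8 fit (value 60) → 15 remain.
15 kWh left: a 15/18 share of Line 3 gives 36×15/18 = 30.
Total value = 124.

124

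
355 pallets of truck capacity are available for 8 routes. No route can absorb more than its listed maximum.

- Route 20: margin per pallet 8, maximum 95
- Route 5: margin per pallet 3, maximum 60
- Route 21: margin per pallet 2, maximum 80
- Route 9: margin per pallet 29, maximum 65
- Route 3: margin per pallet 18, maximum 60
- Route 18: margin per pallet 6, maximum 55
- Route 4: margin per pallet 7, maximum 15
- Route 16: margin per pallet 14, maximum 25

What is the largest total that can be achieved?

Highest margin per pallet first: Route 9 29 > Route 3 18 > Route 16 14 > Route 20 8 > Route 4 7 > Route 18 6 > Route 5 3 > Route 21 2.
Route 9: +65 to 65 (cap) → 290 left.
Route 3: +60 to 60 (cap) → 230 left.
Give Route 16 25 to hit its cap of 25 → 205 left.
Route 20: +95 to 95 (cap) → 110 left.
Route 4: +15 to 15 (cap) → 95 left.
Give Route 18 55 to hit its cap of 55 → 40 left.
Route 5 has room for 60 but only 40 remain, so it gets 40.
Total = 8×95 + 3×40 + 29×65 + 18×60 + 6×55 + 7×15 + 14×25 = 4630.

4630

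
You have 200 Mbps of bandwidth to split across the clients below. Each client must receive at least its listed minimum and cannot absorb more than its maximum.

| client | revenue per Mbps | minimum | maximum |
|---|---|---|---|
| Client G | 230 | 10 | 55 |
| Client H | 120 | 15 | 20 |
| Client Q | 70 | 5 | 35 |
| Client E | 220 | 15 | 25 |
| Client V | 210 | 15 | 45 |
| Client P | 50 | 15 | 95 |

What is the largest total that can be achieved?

Meeting every minimum uses 10+15+5+15+15+15 = 75 Mbps, leaving 125.
Rank by revenue per Mbps: Client G 230 > Client E 220 > Client V 210 > Client H 120 > Client Q 70 > Client P 50.
Client G takes 45 more to reach its cap of 55 — 80 left.
Give Client E 10 more to hit its cap of 25 — 70 left.
Client V: +30 to 45 (cap) — 40 left.
Client H: +5 to 20 (cap) — 35 left.
Give Client Q 30 more to hit its cap of 35 — 5 left.
Client P has room for 80 more but only 5 remain, so it gets 20.
Total = 230×55 + 120×20 + 70×35 + 220×25 + 210×45 + 50×20 = 33450.

33450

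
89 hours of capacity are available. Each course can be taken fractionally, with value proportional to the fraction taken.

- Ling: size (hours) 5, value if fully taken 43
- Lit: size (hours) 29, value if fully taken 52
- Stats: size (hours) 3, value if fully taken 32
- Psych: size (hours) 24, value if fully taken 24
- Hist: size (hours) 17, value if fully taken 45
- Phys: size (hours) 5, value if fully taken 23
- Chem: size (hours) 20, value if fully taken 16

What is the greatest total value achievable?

Rank by value-to-size ratio: Stats 32/3≈10.7, Ling 43/5≈8.6, Phys 23/5≈4.6, Hist 45/17≈2.65, Lit 52/29≈1.79, Psych 24/24≈1, Chem 16/20≈0.8.
All 3 hours of Stats fit (value 32) ; 86 remain.
Ling: take in full, 5 hours for value 43 ; 81 left.
Phys: take in full, 5 hours for value 23 ; 76 left.
Hist: take in full, 17 hours for value 45 ; 59 left.
Lit: take in full, 29 hours for value 52 ; 30 left.
Take all of Psych (24 hours, value 24) ; 6 hours left.
6 hours left: a 6/20 share of Chem gives 16×6/20 = 4.8.
Total value = 223.8.

223.8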